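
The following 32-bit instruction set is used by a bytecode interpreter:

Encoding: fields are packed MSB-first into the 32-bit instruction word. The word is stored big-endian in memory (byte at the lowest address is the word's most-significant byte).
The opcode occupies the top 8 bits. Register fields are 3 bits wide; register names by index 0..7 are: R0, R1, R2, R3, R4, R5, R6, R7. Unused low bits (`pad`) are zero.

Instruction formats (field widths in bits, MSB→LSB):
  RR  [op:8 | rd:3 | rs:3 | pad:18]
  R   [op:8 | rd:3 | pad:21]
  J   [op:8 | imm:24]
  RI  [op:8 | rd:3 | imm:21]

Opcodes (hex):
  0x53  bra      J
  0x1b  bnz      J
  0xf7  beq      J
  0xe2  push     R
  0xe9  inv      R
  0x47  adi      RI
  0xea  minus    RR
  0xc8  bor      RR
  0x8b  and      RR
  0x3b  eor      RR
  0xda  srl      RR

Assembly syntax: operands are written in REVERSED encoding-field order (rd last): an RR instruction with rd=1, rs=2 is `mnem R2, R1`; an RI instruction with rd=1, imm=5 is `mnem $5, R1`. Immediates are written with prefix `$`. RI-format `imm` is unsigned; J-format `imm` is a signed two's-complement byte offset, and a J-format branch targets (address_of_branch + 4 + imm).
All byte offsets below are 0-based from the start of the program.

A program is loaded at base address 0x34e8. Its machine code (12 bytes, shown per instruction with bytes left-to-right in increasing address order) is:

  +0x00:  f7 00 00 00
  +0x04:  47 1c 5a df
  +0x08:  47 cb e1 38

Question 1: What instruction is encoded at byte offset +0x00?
off 0x00: read f7 00 00 00 as big → 0xf7000000
  op=0xf7000000>>24=0xf7 ⇒ beq (J)
  imm@[23:0]=0x0 ⇒ $0

beq $0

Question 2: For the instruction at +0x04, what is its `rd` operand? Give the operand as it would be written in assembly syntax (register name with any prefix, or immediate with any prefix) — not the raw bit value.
R0

[04] 47 1c 5a df → 0x471c5adf
  opcode bits[31:24]=0x47: adi/RI
  rd: (w>>21)&0x7=0x0 → R0
  imm: (w>>0)&0x1fffff=0x1c5adf → $1858271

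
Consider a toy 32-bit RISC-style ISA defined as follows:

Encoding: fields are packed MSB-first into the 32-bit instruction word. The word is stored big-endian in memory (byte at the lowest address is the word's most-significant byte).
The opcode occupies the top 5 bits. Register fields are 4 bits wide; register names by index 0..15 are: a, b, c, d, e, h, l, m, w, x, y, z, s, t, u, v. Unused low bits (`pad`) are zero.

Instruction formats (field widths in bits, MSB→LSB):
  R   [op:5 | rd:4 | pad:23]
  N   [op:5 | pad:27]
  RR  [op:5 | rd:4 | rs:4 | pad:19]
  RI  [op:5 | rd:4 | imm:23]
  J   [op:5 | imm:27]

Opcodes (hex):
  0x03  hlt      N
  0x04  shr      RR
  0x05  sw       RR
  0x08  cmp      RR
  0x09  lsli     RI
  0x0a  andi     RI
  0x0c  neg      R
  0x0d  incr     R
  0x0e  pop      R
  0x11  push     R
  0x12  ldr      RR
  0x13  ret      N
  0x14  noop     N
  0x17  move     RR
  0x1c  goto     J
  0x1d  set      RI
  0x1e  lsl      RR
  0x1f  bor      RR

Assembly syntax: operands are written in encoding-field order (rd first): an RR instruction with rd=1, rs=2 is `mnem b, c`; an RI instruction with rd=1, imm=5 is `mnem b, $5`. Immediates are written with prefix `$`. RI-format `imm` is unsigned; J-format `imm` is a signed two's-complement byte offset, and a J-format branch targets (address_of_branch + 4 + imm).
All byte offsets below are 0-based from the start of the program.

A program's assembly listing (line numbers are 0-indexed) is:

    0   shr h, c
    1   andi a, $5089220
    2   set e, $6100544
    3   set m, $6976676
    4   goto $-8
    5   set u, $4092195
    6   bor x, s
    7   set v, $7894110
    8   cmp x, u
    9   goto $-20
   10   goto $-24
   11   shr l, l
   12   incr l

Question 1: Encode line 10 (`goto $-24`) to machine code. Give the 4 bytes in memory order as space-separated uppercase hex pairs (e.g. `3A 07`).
E7 FF FF E8

L10: goto op=0x1c:5|imm=-24:27 ⇒ 0xe7ffffe8 ⇒ big e7 ff ff e8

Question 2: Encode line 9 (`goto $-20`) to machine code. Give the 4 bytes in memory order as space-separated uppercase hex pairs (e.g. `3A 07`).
L9: goto op=0x1c:5|imm=-20:27 ⇒ 0xe7ffffec ⇒ big e7 ff ff ec

E7 FF FF EC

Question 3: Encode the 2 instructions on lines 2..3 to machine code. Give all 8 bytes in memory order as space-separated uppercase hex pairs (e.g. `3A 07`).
EA 5D 16 40 EB EA 74 A4

L2: set op=0x1d:5|rd=4:4|imm=6100544:23 ⇒ 0xea5d1640 ⇒ big ea 5d 16 40
L3: set op=0x1d:5|rd=7:4|imm=6976676:23 ⇒ 0xebea74a4 ⇒ big eb ea 74 a4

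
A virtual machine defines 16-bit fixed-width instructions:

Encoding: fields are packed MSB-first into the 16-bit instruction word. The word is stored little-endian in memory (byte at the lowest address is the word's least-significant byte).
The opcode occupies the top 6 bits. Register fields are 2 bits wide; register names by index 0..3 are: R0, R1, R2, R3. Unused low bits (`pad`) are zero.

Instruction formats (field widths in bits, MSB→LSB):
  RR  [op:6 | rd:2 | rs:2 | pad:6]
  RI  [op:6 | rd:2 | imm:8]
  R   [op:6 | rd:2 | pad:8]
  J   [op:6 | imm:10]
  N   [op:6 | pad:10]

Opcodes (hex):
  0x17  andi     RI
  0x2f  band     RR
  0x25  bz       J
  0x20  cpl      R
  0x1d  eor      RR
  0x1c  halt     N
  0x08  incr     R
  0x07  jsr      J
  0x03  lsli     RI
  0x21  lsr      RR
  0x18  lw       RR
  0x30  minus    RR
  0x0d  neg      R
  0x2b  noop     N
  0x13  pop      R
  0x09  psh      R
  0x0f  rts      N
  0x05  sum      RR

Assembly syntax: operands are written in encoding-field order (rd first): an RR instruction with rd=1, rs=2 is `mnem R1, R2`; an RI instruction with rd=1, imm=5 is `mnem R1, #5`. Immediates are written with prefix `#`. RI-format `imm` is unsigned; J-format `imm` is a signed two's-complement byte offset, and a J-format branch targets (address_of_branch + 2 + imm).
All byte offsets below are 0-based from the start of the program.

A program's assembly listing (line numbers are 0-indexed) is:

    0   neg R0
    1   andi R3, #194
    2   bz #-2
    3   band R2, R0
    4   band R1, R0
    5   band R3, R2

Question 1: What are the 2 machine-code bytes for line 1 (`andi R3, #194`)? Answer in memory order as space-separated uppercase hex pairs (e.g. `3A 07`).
C2 5F

line 1 (andi): pack op=0x17:6|rd=3:2|imm=194:8 = 0x5fc2; little→ c2 5f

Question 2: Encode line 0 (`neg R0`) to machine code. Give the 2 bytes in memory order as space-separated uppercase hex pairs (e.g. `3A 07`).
00 34

0. neg fields op=0xd:6|rd=0:2|pad=0:8 → word 3400h → 00 34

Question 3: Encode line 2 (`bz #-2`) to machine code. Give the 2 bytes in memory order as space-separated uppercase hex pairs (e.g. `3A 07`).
line 2 (bz): pack op=0x25:6|imm=-2:10 = 0x97fe; little→ fe 97

FE 97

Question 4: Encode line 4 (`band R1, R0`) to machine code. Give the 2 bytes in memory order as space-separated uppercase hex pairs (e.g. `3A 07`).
line 4 (band): pack op=0x2f:6|rd=1:2|rs=0:2|pad=0:6 = 0xbd00; little→ 00 bd

00 BD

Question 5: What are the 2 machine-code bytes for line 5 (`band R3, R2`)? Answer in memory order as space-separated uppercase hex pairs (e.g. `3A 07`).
80 BF

line 5 (band): pack op=0x2f:6|rd=3:2|rs=2:2|pad=0:6 = 0xbf80; little→ 80 bf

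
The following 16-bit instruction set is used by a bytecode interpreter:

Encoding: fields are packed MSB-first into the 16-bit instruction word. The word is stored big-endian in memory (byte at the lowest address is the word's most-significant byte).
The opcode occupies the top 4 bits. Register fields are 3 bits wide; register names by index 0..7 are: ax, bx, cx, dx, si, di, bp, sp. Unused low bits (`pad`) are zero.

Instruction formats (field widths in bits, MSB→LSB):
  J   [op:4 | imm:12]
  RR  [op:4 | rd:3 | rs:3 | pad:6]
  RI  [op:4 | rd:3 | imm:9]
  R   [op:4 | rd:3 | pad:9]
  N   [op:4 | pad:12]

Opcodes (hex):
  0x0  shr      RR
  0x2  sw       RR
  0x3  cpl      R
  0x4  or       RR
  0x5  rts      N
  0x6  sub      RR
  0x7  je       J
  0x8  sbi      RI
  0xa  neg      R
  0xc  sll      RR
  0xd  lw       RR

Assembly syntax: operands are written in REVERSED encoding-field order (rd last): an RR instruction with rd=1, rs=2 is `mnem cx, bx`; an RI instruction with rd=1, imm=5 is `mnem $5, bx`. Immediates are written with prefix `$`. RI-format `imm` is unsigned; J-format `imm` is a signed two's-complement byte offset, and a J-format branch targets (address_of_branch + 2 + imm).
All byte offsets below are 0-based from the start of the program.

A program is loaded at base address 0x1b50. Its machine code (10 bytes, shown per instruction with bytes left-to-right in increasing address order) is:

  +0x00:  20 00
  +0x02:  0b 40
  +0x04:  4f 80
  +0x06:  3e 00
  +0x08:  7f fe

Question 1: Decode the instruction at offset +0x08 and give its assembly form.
je $-2

+0x08: 7f fe ⇒ word 0x7ffe (big)
  opcode bits[15:12]=0x7: je/J
  [11:0] imm=4094 (s12→-2) = $-2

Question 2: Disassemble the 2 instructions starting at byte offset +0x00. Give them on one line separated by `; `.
[00] 20 00 → 0x2000
  opcode bits[15:12]=0x2: sw/RR
  rd@[11:9]=0x0 ⇒ ax
  rs@[8:6]=0x0 ⇒ ax
[02] 0b 40 → 0x0b40
  opcode bits[15:12]=0x0: shr/RR
  rd@[11:9]=0x5 ⇒ di
  rs@[8:6]=0x5 ⇒ di

sw ax, ax; shr di, di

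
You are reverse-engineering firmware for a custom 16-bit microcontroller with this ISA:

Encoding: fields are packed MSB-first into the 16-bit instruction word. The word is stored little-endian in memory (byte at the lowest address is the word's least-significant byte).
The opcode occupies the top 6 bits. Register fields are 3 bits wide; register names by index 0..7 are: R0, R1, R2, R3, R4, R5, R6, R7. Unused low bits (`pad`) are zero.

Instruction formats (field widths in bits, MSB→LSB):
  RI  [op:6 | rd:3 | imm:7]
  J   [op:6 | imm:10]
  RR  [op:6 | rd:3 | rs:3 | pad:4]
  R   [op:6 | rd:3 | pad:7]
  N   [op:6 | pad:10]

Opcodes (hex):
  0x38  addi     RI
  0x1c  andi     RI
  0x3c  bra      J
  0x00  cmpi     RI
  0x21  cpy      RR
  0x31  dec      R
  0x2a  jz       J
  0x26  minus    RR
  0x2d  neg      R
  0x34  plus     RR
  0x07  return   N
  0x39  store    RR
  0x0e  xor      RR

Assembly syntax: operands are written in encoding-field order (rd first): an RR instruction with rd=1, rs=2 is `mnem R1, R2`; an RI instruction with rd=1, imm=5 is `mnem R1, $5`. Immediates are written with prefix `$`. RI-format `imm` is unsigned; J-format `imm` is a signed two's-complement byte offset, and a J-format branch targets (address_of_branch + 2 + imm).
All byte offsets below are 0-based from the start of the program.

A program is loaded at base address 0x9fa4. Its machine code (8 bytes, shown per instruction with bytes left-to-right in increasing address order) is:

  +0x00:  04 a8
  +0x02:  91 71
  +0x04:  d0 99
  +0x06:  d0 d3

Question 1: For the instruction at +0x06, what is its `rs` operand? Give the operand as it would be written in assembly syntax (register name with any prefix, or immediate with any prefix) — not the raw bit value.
[06] d0 d3 → 0xd3d0
  opcode bits[15:10]=0x34: plus/RR
  rd@[9:7]=0x7 ⇒ R7
  rs@[6:4]=0x5 ⇒ R5

R5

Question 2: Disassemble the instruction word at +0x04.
minus R3, R5

off 0x04: read d0 99 as little → 0x99d0
  opcode bits[15:10]=0x26: minus/RR
  [9:7] rd=3 = R3
  [6:4] rs=5 = R5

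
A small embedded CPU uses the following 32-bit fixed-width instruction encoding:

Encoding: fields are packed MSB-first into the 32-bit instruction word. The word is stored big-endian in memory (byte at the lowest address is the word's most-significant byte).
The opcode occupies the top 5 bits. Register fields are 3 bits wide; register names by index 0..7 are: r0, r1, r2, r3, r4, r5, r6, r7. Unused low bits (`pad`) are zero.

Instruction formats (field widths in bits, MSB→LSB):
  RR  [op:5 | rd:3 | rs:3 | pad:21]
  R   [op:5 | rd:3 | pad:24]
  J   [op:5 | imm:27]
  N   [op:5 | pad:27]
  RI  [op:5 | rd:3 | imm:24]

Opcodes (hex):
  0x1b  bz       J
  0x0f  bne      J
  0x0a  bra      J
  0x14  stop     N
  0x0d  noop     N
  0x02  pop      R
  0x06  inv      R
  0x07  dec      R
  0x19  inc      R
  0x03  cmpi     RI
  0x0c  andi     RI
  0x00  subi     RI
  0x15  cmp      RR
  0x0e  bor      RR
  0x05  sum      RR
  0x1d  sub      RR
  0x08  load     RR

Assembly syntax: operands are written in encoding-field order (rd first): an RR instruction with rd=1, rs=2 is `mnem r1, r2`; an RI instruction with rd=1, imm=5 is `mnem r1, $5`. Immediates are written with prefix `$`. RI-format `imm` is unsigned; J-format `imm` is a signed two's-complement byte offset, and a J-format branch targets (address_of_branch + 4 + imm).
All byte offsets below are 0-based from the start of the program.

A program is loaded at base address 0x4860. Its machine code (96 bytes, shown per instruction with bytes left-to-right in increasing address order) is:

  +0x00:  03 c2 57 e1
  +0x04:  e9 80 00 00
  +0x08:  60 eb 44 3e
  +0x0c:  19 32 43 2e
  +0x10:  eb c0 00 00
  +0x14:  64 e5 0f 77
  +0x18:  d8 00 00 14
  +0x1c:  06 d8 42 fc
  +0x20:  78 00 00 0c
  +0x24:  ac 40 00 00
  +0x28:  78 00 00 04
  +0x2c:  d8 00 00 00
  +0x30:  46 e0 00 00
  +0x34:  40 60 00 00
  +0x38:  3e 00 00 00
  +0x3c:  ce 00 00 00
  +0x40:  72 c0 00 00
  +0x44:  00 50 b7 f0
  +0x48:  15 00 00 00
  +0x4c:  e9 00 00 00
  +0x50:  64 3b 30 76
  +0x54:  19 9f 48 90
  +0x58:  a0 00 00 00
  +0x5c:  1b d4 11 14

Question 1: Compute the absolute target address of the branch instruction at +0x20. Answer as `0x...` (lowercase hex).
0x4890

off 0x20: read 78 00 00 0c as big → 0x7800000c
  op=0x7800000c>>27=0xf ⇒ bne (J)
  imm: (w>>0)&0x7ffffff=0xc → $12
  target = base 0x4860 + off 0x20 + 4 + imm 12 = 0x4890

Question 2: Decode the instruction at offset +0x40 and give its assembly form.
@+40  big-endian(72 c0 00 00) = 0x72c00000
  top 5b → 0xe → bor [RR]
  rd: (w>>24)&0x7=0x2 → r2
  rs: (w>>21)&0x7=0x6 → r6

bor r2, r6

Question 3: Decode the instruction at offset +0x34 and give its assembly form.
load r0, r3

off 0x34: read 40 60 00 00 as big → 0x40600000
  opcode bits[31:27]=0x8: load/RR
  rd: (w>>24)&0x7=0x0 → r0
  rs: (w>>21)&0x7=0x3 → r3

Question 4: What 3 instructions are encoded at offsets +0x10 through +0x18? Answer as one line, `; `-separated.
sub r3, r6; andi r4, $15011703; bz $20

[10] eb c0 00 00 → 0xebc00000
  op=0xebc00000>>27=0x1d ⇒ sub (RR)
  rd@[26:24]=0x3 ⇒ r3
  rs@[23:21]=0x6 ⇒ r6
[14] 64 e5 0f 77 → 0x64e50f77
  op=0x64e50f77>>27=0xc ⇒ andi (RI)
  rd@[26:24]=0x4 ⇒ r4
  imm@[23:0]=0xe50f77 ⇒ $15011703
[18] d8 00 00 14 → 0xd8000014
  op=0xd8000014>>27=0x1b ⇒ bz (J)
  imm@[26:0]=0x14 ⇒ $20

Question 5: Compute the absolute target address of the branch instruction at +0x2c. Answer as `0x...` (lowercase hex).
+0x2c: d8 00 00 00 ⇒ word 0xd8000000 (big)
  top 5b → 0x1b → bz [J]
  imm@[26:0]=0x0 ⇒ $0
  target = base 0x4860 + off 0x2c + 4 + imm 0 = 0x4890

0x4890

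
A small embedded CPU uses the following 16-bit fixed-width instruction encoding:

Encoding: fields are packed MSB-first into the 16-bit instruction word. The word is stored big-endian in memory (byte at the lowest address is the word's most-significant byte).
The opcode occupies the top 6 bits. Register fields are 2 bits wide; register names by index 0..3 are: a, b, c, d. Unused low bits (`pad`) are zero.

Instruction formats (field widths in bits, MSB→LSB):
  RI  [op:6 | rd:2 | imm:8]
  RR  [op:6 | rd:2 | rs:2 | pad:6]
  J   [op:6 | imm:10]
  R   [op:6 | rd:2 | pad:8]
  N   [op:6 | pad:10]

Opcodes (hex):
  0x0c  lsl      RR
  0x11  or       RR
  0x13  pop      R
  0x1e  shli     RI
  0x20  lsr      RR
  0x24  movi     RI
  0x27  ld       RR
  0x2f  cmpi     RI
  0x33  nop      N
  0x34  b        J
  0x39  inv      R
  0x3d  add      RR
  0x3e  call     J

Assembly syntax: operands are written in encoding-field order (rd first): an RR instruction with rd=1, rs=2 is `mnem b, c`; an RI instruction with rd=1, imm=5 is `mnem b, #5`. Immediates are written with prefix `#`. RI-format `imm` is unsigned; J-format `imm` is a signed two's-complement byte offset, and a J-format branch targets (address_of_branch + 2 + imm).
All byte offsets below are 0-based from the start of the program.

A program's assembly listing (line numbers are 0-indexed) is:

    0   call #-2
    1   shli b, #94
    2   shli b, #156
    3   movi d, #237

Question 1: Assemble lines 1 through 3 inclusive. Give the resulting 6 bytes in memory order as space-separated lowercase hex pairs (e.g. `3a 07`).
L1: shli op=0x1e:6|rd=1:2|imm=94:8 ⇒ 0x795e ⇒ big 79 5e
L2: shli op=0x1e:6|rd=1:2|imm=156:8 ⇒ 0x799c ⇒ big 79 9c
L3: movi op=0x24:6|rd=3:2|imm=237:8 ⇒ 0x93ed ⇒ big 93 ed

79 5e 79 9c 93 ed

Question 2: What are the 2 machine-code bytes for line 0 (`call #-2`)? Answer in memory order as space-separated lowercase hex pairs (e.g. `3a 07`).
fb fe

L0: call op=0x3e:6|imm=-2:10 ⇒ 0xfbfe ⇒ big fb fe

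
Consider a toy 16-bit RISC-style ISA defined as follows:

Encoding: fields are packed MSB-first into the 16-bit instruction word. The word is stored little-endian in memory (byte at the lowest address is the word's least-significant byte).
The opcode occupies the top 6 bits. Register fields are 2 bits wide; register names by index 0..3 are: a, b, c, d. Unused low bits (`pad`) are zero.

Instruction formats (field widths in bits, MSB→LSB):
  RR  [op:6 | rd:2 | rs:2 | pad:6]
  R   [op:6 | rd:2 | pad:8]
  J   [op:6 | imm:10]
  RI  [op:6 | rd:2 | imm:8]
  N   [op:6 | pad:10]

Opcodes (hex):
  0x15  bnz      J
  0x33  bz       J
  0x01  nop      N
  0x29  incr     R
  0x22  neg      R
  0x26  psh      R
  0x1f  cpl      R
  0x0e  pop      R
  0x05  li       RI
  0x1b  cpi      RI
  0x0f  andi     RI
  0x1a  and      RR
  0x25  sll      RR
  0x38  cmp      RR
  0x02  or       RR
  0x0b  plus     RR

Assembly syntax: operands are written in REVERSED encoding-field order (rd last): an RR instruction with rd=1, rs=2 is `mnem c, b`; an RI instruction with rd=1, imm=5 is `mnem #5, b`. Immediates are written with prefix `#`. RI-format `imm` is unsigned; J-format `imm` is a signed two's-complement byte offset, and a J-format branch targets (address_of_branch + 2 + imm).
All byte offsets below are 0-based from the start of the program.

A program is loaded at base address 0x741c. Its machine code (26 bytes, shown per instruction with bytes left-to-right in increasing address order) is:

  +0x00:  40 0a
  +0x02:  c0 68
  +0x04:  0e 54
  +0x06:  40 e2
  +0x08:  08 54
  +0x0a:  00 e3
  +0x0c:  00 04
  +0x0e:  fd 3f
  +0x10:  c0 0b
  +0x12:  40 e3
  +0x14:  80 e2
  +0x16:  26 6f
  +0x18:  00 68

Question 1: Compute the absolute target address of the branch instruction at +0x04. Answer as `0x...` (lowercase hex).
[04] 0e 54 → 0x540e
  top 6b → 0x15 → bnz [J]
  imm: (w>>0)&0x3ff=0xe → #14
  target = base 0x741c + off 0x04 + 2 + imm 14 = 0x7430

0x7430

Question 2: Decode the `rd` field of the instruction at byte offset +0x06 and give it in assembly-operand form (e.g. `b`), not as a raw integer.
[06] 40 e2 → 0xe240
  op=0xe240>>10=0x38 ⇒ cmp (RR)
  rd: (w>>8)&0x3=0x2 → c
  rs: (w>>6)&0x3=0x1 → b

c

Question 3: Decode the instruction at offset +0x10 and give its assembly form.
@+10  little-endian(c0 0b) = 0x0bc0
  op=0x0bc0>>10=0x2 ⇒ or (RR)
  rd: (w>>8)&0x3=0x3 → d
  rs: (w>>6)&0x3=0x3 → d

or d, d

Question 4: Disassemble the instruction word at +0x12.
+0x12: 40 e3 ⇒ word 0xe340 (little)
  op=0xe340>>10=0x38 ⇒ cmp (RR)
  [9:8] rd=3 = d
  [7:6] rs=1 = b

cmp b, d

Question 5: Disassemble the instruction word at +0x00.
or b, c

[00] 40 0a → 0x0a40
  top 6b → 0x2 → or [RR]
  [9:8] rd=2 = c
  [7:6] rs=1 = b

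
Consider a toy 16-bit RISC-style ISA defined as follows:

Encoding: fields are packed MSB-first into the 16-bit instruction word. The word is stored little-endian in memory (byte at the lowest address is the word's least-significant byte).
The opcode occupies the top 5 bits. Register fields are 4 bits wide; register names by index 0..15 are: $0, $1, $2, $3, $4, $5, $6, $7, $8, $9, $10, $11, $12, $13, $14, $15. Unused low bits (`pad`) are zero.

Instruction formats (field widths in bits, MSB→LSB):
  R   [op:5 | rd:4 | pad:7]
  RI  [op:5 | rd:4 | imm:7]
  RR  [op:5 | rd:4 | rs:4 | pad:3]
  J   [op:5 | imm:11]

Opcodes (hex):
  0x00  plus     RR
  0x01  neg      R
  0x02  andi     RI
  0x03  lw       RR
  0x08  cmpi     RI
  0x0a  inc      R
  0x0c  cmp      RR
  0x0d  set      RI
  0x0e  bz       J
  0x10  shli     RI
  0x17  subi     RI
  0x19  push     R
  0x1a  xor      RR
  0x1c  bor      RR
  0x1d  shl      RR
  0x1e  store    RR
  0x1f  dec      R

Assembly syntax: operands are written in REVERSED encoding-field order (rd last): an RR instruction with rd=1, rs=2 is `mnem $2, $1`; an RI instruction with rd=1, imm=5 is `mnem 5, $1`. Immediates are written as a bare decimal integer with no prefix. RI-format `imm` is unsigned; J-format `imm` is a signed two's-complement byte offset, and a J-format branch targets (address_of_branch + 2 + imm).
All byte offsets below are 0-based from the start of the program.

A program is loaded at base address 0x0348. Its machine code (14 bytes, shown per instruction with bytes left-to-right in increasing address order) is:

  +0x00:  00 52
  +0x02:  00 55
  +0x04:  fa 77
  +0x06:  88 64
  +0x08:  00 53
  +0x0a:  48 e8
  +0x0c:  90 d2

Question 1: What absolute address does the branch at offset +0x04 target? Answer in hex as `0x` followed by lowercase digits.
+0x04: fa 77 ⇒ word 0x77fa (little)
  op=0x77fa>>11=0xe ⇒ bz (J)
  imm: (w>>0)&0x7ff=0x7fa (s11→-6) → -6
  target = base 0x0348 + off 0x04 + 2 + imm -6 = 0x0348

0x0348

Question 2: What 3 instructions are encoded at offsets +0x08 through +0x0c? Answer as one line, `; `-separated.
@+08  little-endian(00 53) = 0x5300
  top 5b → 0xa → inc [R]
  rd@[10:7]=0x6 ⇒ $6
@+0a  little-endian(48 e8) = 0xe848
  top 5b → 0x1d → shl [RR]
  rd@[10:7]=0x0 ⇒ $0
  rs@[6:3]=0x9 ⇒ $9
@+0c  little-endian(90 d2) = 0xd290
  top 5b → 0x1a → xor [RR]
  rd@[10:7]=0x5 ⇒ $5
  rs@[6:3]=0x2 ⇒ $2

inc $6; shl $9, $0; xor $2, $5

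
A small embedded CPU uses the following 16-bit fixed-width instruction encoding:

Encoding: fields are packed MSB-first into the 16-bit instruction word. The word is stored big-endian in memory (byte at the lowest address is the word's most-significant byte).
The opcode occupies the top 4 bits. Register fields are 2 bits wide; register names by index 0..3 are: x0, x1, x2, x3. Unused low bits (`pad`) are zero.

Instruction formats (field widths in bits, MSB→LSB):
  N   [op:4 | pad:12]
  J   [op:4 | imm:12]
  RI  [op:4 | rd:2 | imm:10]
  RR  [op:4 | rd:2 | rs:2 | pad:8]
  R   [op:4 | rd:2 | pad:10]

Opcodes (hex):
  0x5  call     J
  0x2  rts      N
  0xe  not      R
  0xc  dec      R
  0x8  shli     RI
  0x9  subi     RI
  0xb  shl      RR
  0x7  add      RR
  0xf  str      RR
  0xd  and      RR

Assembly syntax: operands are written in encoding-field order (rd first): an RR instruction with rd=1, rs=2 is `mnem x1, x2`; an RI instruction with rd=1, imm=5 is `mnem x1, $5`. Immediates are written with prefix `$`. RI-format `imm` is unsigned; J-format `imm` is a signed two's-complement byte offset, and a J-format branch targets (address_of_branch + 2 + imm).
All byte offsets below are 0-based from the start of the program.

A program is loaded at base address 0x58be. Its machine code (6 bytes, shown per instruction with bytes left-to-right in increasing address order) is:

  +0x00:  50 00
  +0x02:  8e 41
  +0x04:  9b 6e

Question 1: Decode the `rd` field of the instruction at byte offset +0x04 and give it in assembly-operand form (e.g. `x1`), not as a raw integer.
x2

+0x04: 9b 6e ⇒ word 0x9b6e (big)
  opcode bits[15:12]=0x9: subi/RI
  rd: (w>>10)&0x3=0x2 → x2
  imm: (w>>0)&0x3ff=0x36e → $878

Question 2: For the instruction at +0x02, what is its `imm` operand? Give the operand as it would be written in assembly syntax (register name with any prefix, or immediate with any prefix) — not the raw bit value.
$577

off 0x02: read 8e 41 as big → 0x8e41
  op=0x8e41>>12=0x8 ⇒ shli (RI)
  [11:10] rd=3 = x3
  [9:0] imm=577 = $577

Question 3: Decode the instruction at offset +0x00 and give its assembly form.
call $0

off 0x00: read 50 00 as big → 0x5000
  opcode bits[15:12]=0x5: call/J
  [11:0] imm=0 = $0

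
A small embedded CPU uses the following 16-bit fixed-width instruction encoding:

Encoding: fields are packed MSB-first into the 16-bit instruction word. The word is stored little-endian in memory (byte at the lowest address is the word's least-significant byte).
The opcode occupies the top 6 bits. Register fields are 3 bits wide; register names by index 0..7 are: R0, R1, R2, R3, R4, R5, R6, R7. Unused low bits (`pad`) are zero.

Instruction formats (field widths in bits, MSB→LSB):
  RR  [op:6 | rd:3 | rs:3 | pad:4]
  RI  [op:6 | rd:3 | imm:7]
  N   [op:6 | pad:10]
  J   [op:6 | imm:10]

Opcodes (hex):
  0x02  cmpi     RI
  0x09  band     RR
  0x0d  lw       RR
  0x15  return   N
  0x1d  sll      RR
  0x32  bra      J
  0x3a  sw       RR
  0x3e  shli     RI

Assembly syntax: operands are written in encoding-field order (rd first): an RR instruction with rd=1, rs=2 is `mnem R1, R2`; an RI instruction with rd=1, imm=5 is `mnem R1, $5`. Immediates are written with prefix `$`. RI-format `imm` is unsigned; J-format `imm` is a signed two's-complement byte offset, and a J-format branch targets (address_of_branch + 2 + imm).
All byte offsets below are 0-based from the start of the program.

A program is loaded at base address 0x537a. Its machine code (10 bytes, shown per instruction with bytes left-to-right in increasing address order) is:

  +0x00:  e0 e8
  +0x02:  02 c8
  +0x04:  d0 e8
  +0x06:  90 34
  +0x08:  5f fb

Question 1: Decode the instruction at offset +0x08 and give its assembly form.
shli R6, $95

+0x08: 5f fb ⇒ word 0xfb5f (little)
  opcode bits[15:10]=0x3e: shli/RI
  rd: (w>>7)&0x7=0x6 → R6
  imm: (w>>0)&0x7f=0x5f → $95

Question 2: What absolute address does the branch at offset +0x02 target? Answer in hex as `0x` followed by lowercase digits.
0x5380

[02] 02 c8 → 0xc802
  opcode bits[15:10]=0x32: bra/J
  imm: (w>>0)&0x3ff=0x2 → $2
  target = base 0x537a + off 0x02 + 2 + imm 2 = 0x5380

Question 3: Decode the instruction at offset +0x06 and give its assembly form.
[06] 90 34 → 0x3490
  op=0x3490>>10=0xd ⇒ lw (RR)
  rd: (w>>7)&0x7=0x1 → R1
  rs: (w>>4)&0x7=0x1 → R1

lw R1, R1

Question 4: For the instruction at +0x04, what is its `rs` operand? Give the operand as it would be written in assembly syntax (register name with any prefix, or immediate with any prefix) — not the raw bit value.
R5

[04] d0 e8 → 0xe8d0
  top 6b → 0x3a → sw [RR]
  [9:7] rd=1 = R1
  [6:4] rs=5 = R5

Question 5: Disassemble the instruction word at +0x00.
off 0x00: read e0 e8 as little → 0xe8e0
  top 6b → 0x3a → sw [RR]
  rd@[9:7]=0x1 ⇒ R1
  rs@[6:4]=0x6 ⇒ R6

sw R1, R6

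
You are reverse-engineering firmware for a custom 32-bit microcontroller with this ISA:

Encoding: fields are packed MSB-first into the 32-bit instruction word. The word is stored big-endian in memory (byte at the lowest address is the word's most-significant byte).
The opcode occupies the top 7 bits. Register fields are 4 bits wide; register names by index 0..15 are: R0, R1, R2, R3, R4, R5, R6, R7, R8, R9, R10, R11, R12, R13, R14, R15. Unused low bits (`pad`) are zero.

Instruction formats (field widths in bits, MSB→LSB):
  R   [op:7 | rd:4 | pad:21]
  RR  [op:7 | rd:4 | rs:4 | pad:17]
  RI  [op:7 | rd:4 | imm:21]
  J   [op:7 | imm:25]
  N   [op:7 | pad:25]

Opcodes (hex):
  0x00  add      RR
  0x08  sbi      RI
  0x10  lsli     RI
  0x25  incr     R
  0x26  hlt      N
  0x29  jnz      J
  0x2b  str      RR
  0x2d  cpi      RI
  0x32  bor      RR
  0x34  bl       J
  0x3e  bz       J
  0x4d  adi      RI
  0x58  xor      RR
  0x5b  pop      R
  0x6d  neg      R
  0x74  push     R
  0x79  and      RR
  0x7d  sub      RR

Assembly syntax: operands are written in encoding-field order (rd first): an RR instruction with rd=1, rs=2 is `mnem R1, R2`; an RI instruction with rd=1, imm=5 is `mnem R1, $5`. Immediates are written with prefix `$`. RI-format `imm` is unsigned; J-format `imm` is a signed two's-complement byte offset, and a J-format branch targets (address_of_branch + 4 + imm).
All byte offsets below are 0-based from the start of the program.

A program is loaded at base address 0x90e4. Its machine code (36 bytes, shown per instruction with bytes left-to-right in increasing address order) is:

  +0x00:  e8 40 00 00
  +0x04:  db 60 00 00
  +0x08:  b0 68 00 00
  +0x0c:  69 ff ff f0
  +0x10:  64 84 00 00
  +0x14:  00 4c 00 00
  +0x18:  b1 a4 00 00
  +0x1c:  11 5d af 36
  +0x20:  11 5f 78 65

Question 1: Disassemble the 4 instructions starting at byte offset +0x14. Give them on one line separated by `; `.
[14] 00 4c 00 00 → 0x004c0000
  op=0x004c0000>>25=0x0 ⇒ add (RR)
  [24:21] rd=2 = R2
  [20:17] rs=6 = R6
[18] b1 a4 00 00 → 0xb1a40000
  op=0xb1a40000>>25=0x58 ⇒ xor (RR)
  [24:21] rd=13 = R13
  [20:17] rs=2 = R2
[1c] 11 5d af 36 → 0x115daf36
  op=0x115daf36>>25=0x8 ⇒ sbi (RI)
  [24:21] rd=10 = R10
  [20:0] imm=1945398 = $1945398
[20] 11 5f 78 65 → 0x115f7865
  op=0x115f7865>>25=0x8 ⇒ sbi (RI)
  [24:21] rd=10 = R10
  [20:0] imm=2062437 = $2062437

add R2, R6; xor R13, R2; sbi R10, $1945398; sbi R10, $2062437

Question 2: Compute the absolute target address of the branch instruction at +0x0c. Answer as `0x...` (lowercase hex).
@+0c  big-endian(69 ff ff f0) = 0x69fffff0
  op=0x69fffff0>>25=0x34 ⇒ bl (J)
  imm@[24:0]=0x1fffff0 (s25→-16) ⇒ $-16
  target = base 0x90e4 + off 0x0c + 4 + imm -16 = 0x90e4

0x90e4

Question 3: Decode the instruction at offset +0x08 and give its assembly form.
xor R3, R4

@+08  big-endian(b0 68 00 00) = 0xb0680000
  op=0xb0680000>>25=0x58 ⇒ xor (RR)
  [24:21] rd=3 = R3
  [20:17] rs=4 = R4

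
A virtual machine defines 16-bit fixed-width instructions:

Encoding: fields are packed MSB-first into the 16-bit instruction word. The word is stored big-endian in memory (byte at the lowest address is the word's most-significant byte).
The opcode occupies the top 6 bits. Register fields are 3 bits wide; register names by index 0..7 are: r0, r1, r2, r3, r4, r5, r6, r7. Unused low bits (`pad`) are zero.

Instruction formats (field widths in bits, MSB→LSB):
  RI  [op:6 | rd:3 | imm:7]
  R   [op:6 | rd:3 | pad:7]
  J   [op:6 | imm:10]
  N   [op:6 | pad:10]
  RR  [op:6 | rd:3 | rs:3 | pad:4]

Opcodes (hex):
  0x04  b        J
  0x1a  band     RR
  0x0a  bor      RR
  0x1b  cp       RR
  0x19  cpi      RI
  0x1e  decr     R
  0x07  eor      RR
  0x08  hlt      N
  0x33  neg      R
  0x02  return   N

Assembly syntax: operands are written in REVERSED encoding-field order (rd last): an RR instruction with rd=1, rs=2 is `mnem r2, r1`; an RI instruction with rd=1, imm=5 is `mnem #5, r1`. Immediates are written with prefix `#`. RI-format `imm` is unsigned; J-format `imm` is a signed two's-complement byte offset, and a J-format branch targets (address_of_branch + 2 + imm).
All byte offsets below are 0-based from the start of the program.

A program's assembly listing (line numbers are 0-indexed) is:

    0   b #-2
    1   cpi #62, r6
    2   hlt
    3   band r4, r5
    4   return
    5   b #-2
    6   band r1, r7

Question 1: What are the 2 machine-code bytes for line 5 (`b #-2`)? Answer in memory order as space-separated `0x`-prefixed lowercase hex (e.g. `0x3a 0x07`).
L5: b op=0x4:6|imm=-2:10 ⇒ 0x13fe ⇒ big 13 fe

0x13 0xfe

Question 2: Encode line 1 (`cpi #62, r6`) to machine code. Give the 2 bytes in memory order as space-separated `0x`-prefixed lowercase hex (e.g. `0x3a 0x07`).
L1: cpi op=0x19:6|rd=6:3|imm=62:7 ⇒ 0x673e ⇒ big 67 3e

0x67 0x3e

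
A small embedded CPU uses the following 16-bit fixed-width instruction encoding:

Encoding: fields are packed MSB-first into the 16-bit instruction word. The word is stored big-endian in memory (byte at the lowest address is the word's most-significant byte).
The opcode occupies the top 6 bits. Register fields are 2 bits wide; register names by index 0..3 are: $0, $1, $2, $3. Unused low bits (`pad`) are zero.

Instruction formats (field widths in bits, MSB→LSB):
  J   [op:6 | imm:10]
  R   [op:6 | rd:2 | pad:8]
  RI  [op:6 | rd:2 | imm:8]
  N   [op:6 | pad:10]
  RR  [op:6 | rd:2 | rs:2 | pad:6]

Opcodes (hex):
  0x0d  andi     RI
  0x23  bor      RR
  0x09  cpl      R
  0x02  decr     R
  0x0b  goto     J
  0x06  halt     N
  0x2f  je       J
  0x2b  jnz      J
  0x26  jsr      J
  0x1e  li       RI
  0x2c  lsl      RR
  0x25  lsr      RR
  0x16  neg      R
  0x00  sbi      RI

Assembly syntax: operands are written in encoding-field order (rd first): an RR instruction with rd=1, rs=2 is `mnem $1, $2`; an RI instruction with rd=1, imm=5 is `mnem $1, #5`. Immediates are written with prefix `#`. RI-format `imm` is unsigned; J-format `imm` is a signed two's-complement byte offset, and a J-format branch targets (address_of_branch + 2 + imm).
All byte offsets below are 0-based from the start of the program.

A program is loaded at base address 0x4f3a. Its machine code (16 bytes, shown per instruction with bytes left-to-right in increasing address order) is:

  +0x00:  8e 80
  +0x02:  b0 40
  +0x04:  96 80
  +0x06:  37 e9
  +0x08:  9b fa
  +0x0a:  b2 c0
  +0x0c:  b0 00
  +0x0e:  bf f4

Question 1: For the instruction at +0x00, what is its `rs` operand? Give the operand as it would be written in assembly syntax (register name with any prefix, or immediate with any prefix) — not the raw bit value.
@+00  big-endian(8e 80) = 0x8e80
  op=0x8e80>>10=0x23 ⇒ bor (RR)
  [9:8] rd=2 = $2
  [7:6] rs=2 = $2

$2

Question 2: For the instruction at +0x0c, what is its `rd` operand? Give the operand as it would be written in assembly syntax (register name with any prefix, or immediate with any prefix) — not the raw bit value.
off 0x0c: read b0 00 as big → 0xb000
  op=0xb000>>10=0x2c ⇒ lsl (RR)
  rd@[9:8]=0x0 ⇒ $0
  rs@[7:6]=0x0 ⇒ $0

$0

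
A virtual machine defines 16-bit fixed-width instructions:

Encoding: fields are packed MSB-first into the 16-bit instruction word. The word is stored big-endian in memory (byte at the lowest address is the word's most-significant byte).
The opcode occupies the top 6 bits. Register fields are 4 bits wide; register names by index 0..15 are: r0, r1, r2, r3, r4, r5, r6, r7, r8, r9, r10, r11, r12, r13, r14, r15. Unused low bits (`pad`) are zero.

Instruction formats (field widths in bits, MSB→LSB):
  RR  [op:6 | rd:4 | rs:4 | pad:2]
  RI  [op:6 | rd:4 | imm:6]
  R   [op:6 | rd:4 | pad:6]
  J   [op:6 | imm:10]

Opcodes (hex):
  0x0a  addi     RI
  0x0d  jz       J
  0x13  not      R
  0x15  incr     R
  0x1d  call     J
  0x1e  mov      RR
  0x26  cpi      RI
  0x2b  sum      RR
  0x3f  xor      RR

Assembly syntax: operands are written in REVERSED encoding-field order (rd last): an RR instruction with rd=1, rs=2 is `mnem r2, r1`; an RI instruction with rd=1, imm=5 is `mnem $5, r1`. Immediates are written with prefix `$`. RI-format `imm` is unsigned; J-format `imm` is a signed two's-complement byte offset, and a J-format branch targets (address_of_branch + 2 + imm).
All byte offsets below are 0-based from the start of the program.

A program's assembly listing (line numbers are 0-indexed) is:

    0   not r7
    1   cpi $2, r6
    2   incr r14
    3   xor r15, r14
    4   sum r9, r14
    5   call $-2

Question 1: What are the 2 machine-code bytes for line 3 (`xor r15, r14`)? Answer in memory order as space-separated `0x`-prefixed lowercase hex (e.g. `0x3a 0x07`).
0xff 0xbc

L3: xor op=0x3f:6|rd=14:4|rs=15:4|pad=0:2 ⇒ 0xffbc ⇒ big ff bc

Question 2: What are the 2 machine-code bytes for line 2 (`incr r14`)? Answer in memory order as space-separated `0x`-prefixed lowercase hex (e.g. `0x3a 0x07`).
line 2 (incr): pack op=0x15:6|rd=14:4|pad=0:6 = 0x5780; big→ 57 80

0x57 0x80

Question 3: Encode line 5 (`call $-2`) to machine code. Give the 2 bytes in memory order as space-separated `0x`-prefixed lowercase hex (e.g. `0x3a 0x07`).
line 5 (call): pack op=0x1d:6|imm=-2:10 = 0x77fe; big→ 77 fe

0x77 0xfe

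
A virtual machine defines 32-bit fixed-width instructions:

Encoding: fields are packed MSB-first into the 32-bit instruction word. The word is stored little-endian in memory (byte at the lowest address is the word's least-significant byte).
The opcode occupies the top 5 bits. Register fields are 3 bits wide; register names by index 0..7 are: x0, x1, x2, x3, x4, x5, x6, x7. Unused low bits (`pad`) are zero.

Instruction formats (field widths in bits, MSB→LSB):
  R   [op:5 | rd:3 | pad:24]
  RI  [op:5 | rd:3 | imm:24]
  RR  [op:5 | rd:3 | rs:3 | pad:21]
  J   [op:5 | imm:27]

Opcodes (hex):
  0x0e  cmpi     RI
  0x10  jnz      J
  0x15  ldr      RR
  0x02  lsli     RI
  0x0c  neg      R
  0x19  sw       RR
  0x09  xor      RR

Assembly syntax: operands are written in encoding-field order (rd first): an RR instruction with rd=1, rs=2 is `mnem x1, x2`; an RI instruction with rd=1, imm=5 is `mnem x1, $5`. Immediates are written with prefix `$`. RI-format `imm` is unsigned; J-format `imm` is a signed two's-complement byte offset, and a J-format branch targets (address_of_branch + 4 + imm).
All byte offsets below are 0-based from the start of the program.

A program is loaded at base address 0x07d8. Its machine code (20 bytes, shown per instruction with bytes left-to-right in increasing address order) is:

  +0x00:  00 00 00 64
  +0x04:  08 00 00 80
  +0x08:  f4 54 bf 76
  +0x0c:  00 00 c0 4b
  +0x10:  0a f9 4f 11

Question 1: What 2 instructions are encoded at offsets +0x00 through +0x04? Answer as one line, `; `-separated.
neg x4; jnz $8

[00] 00 00 00 64 → 0x64000000
  top 5b → 0xc → neg [R]
  rd@[26:24]=0x4 ⇒ x4
[04] 08 00 00 80 → 0x80000008
  top 5b → 0x10 → jnz [J]
  imm@[26:0]=0x8 ⇒ $8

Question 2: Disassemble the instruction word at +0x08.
off 0x08: read f4 54 bf 76 as little → 0x76bf54f4
  top 5b → 0xe → cmpi [RI]
  rd: (w>>24)&0x7=0x6 → x6
  imm: (w>>0)&0xffffff=0xbf54f4 → $12539124

cmpi x6, $12539124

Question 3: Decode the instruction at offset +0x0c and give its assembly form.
@+0c  little-endian(00 00 c0 4b) = 0x4bc00000
  op=0x4bc00000>>27=0x9 ⇒ xor (RR)
  [26:24] rd=3 = x3
  [23:21] rs=6 = x6

xor x3, x6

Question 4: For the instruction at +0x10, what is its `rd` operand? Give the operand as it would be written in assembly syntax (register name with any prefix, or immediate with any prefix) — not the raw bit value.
x1

[10] 0a f9 4f 11 → 0x114ff90a
  top 5b → 0x2 → lsli [RI]
  [26:24] rd=1 = x1
  [23:0] imm=5241098 = $5241098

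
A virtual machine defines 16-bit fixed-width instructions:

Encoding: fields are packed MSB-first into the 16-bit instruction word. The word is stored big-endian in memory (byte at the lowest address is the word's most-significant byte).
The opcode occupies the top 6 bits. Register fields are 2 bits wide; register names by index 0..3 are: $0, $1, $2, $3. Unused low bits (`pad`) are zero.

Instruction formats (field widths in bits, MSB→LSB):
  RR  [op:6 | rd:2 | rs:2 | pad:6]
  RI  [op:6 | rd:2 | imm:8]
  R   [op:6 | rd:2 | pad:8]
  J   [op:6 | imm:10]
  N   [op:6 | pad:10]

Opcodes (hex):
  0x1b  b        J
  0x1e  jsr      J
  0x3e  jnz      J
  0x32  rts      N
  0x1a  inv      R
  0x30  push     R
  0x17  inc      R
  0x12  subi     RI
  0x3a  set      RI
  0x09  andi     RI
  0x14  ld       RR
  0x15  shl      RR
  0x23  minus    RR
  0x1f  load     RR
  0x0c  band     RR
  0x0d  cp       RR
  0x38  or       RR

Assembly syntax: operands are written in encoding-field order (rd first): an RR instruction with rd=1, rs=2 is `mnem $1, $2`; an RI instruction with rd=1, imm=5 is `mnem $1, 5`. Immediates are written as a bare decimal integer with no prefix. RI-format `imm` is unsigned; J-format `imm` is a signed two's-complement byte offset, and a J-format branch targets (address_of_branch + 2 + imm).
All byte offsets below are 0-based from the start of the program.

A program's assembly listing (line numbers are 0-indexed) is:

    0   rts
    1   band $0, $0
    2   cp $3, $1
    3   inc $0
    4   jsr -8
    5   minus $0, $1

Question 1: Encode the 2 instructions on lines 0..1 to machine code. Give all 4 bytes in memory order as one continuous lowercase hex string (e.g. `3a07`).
c8003000

0. rts fields op=0x32:6|pad=0:10 → word c800h → c8 00
1. band fields op=0xc:6|rd=0:2|rs=0:2|pad=0:6 → word 3000h → 30 00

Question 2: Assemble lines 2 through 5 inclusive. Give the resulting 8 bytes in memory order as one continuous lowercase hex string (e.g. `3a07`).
L2: cp op=0xd:6|rd=3:2|rs=1:2|pad=0:6 ⇒ 0x3740 ⇒ big 37 40
L3: inc op=0x17:6|rd=0:2|pad=0:8 ⇒ 0x5c00 ⇒ big 5c 00
L4: jsr op=0x1e:6|imm=-8:10 ⇒ 0x7bf8 ⇒ big 7b f8
L5: minus op=0x23:6|rd=0:2|rs=1:2|pad=0:6 ⇒ 0x8c40 ⇒ big 8c 40

37405c007bf88c40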